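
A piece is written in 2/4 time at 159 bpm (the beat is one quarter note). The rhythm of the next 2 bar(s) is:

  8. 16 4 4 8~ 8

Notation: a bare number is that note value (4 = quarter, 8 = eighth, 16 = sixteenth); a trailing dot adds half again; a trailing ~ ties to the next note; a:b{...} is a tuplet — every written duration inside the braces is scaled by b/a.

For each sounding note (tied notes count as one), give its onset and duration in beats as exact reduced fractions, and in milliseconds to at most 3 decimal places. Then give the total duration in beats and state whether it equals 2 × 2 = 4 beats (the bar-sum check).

1) 0.0ms=0b +283.019ms=3/4b
2) 283.019ms=3/4b +94.34ms=1/4b
3) 377.358ms=1b +377.358ms=1b
4) 754.717ms=2b +377.358ms=1b
5) 1132.075ms=3b +377.358ms=1b
Σ=4b of 4 (159bpm 2/4) — PASS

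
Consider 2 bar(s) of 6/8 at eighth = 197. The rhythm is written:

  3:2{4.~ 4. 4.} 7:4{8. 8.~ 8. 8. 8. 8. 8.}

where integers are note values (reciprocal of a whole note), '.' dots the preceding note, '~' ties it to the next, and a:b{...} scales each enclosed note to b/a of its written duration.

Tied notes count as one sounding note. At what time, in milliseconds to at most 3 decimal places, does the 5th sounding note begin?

note 5 onset = 60/7b = 2610.587ms

1. 0.0ms @ 0 + 1218.274ms (4)
2. 1218.274ms @ 4 + 609.137ms (2)
3. 1827.411ms @ 6 + 261.059ms (6/7)
4. 2088.47ms @ 48/7 + 522.117ms (12/7)
5. 2610.587ms @ 60/7 + 261.059ms (6/7)
6. 2871.646ms @ 66/7 + 261.059ms (6/7)
7. 3132.705ms @ 72/7 + 261.059ms (6/7)
8. 3393.764ms @ 78/7 + 261.059ms (6/7)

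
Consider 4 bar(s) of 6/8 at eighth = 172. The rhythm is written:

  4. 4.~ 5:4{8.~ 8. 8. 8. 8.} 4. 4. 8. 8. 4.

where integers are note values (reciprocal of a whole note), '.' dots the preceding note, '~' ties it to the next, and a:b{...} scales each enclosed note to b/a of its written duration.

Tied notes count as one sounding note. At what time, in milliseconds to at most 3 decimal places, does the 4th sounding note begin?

note 4 onset = 48/5b = 3348.837ms

1. 0.0ms @ 0 + 1046.512ms (3)
2. 1046.512ms @ 3 + 1883.721ms (27/5)
3. 2930.233ms @ 42/5 + 418.605ms (6/5)
4. 3348.837ms @ 48/5 + 418.605ms (6/5)
5. 3767.442ms @ 54/5 + 418.605ms (6/5)
6. 4186.047ms @ 12 + 1046.512ms (3)
7. 5232.558ms @ 15 + 1046.512ms (3)
8. 6279.07ms @ 18 + 523.256ms (3/2)
9. 6802.326ms @ 39/2 + 523.256ms (3/2)
10. 7325.581ms @ 21 + 1046.512ms (3)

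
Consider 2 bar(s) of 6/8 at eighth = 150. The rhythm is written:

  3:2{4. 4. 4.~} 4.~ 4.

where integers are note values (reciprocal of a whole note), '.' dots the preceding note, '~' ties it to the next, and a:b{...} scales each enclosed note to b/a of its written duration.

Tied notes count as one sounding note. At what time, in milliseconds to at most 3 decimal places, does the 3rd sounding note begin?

note 3 onset = 4b = 1600.0ms

1. 0.0ms @ 0 + 800.0ms (2)
2. 800.0ms @ 2 + 800.0ms (2)
3. 1600.0ms @ 4 + 3200.0ms (8)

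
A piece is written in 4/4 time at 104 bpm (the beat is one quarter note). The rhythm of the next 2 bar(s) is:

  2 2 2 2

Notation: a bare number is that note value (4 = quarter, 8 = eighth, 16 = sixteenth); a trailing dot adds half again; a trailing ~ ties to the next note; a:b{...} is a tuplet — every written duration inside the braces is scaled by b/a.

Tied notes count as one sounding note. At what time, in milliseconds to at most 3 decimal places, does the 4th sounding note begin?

note 4 onset = 6b = 3461.538ms

1. 0.0ms @ 0 + 1153.846ms (2)
2. 1153.846ms @ 2 + 1153.846ms (2)
3. 2307.692ms @ 4 + 1153.846ms (2)
4. 3461.538ms @ 6 + 1153.846ms (2)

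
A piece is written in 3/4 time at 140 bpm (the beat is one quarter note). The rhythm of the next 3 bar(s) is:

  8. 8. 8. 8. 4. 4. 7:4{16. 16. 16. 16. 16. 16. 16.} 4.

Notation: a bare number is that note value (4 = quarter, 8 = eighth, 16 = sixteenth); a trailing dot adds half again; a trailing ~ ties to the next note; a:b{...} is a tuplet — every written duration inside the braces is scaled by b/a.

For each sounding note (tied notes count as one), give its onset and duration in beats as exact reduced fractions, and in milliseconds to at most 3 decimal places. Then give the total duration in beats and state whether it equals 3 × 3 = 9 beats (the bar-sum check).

1) 0.0ms=0b +321.429ms=3/4b
2) 321.429ms=3/4b +321.429ms=3/4b
3) 642.857ms=3/2b +321.429ms=3/4b
4) 964.286ms=9/4b +321.429ms=3/4b
5) 1285.714ms=3b +642.857ms=3/2b
6) 1928.571ms=9/2b +642.857ms=3/2b
7) 2571.429ms=6b +91.837ms=3/14b
8) 2663.265ms=87/14b +91.837ms=3/14b
9) 2755.102ms=45/7b +91.837ms=3/14b
10) 2846.939ms=93/14b +91.837ms=3/14b
11) 2938.776ms=48/7b +91.837ms=3/14b
12) 3030.612ms=99/14b +91.837ms=3/14b
13) 3122.449ms=51/7b +91.837ms=3/14b
14) 3214.286ms=15/2b +642.857ms=3/2b
Σ=9b of 9 (140bpm 3/4) — PASS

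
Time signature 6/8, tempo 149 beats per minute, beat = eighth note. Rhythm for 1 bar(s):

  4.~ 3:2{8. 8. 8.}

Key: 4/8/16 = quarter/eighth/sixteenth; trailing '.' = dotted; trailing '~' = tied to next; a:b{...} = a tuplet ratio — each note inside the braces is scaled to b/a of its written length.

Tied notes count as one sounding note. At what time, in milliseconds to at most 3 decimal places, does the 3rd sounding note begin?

1. 0.0ms @ 0 + 1610.738ms (4)
2. 1610.738ms @ 4 + 402.685ms (1)
3. 2013.423ms @ 5 + 402.685ms (1)

note 3 onset = 5b = 2013.423ms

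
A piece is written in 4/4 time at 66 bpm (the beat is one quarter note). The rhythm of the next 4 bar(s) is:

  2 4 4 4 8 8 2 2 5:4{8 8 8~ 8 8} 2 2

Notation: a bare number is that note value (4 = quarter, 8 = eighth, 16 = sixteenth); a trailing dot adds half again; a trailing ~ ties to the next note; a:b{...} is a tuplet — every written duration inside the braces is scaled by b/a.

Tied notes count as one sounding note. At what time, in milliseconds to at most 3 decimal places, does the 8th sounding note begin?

note 8 onset = 8b = 7272.727ms

1. 0.0ms @ 0 + 1818.182ms (2)
2. 1818.182ms @ 2 + 909.091ms (1)
3. 2727.273ms @ 3 + 909.091ms (1)
4. 3636.364ms @ 4 + 909.091ms (1)
5. 4545.455ms @ 5 + 454.545ms (1/2)
6. 5000.0ms @ 11/2 + 454.545ms (1/2)
7. 5454.545ms @ 6 + 1818.182ms (2)
8. 7272.727ms @ 8 + 1818.182ms (2)
9. 9090.909ms @ 10 + 363.636ms (2/5)
10. 9454.545ms @ 52/5 + 363.636ms (2/5)
11. 9818.182ms @ 54/5 + 727.273ms (4/5)
12. 10545.455ms @ 58/5 + 363.636ms (2/5)
13. 10909.091ms @ 12 + 1818.182ms (2)
14. 12727.273ms @ 14 + 1818.182ms (2)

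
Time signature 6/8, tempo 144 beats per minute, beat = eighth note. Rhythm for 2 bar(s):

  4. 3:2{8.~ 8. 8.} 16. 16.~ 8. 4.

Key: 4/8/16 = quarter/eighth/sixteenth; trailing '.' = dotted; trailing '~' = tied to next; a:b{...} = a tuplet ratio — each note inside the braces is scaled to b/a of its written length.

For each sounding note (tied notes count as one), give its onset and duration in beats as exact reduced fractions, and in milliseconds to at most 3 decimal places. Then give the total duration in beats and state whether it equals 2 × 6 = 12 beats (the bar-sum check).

1) 0.0ms=0b +1250.0ms=3b
2) 1250.0ms=3b +833.333ms=2b
3) 2083.333ms=5b +416.667ms=1b
4) 2500.0ms=6b +312.5ms=3/4b
5) 2812.5ms=27/4b +937.5ms=9/4b
6) 3750.0ms=9b +1250.0ms=3b
Σ=12b of 12 (144bpm 6/8) — PASS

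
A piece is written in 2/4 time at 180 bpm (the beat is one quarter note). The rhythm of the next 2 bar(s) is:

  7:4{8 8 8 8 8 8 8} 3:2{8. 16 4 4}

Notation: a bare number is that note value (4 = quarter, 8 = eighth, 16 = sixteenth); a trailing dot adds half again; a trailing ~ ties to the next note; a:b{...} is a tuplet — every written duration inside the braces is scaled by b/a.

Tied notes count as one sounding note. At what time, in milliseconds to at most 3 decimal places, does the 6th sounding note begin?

note 6 onset = 10/7b = 476.19ms

1. 0.0ms @ 0 + 95.238ms (2/7)
2. 95.238ms @ 2/7 + 95.238ms (2/7)
3. 190.476ms @ 4/7 + 95.238ms (2/7)
4. 285.714ms @ 6/7 + 95.238ms (2/7)
5. 380.952ms @ 8/7 + 95.238ms (2/7)
6. 476.19ms @ 10/7 + 95.238ms (2/7)
7. 571.429ms @ 12/7 + 95.238ms (2/7)
8. 666.667ms @ 2 + 166.667ms (1/2)
9. 833.333ms @ 5/2 + 55.556ms (1/6)
10. 888.889ms @ 8/3 + 222.222ms (2/3)
11. 1111.111ms @ 10/3 + 222.222ms (2/3)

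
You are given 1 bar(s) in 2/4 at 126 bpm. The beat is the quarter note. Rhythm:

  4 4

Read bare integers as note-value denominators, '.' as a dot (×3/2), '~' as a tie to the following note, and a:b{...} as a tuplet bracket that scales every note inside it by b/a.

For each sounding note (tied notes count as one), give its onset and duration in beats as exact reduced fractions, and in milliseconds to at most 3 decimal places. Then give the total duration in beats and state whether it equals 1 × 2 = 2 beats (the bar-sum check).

1) 0.0ms=0b +476.19ms=1b
2) 476.19ms=1b +476.19ms=1b
Σ=2b of 2 (126bpm 2/4) — PASS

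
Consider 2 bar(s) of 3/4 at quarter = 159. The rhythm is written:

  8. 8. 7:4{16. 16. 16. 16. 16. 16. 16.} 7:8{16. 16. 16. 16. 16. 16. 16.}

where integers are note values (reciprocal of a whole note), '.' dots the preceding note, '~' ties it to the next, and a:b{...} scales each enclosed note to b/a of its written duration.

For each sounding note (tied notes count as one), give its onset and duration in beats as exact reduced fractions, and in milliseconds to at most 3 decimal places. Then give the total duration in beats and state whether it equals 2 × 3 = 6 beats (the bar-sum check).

1) 0.0ms=0b +283.019ms=3/4b
2) 283.019ms=3/4b +283.019ms=3/4b
3) 566.038ms=3/2b +80.863ms=3/14b
4) 646.9ms=12/7b +80.863ms=3/14b
5) 727.763ms=27/14b +80.863ms=3/14b
6) 808.625ms=15/7b +80.863ms=3/14b
7) 889.488ms=33/14b +80.863ms=3/14b
8) 970.35ms=18/7b +80.863ms=3/14b
9) 1051.213ms=39/14b +80.863ms=3/14b
10) 1132.075ms=3b +161.725ms=3/7b
11) 1293.801ms=24/7b +161.725ms=3/7b
12) 1455.526ms=27/7b +161.725ms=3/7b
13) 1617.251ms=30/7b +161.725ms=3/7b
14) 1778.976ms=33/7b +161.725ms=3/7b
15) 1940.701ms=36/7b +161.725ms=3/7b
16) 2102.426ms=39/7b +161.725ms=3/7b
Σ=6b of 6 (159bpm 3/4) — PASS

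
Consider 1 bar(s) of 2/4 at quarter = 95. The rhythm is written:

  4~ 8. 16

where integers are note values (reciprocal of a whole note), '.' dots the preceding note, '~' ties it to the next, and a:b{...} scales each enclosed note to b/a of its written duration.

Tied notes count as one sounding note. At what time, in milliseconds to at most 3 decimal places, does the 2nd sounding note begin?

1. 0.0ms @ 0 + 1105.263ms (7/4)
2. 1105.263ms @ 7/4 + 157.895ms (1/4)

note 2 onset = 7/4b = 1105.263ms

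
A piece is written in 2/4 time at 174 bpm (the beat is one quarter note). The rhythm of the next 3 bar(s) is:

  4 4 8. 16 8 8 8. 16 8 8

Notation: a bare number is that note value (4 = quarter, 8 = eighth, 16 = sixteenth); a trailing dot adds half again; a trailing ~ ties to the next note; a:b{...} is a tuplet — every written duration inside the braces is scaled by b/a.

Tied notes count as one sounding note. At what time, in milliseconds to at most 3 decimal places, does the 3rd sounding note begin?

1. 0.0ms @ 0 + 344.828ms (1)
2. 344.828ms @ 1 + 344.828ms (1)
3. 689.655ms @ 2 + 258.621ms (3/4)
4. 948.276ms @ 11/4 + 86.207ms (1/4)
5. 1034.483ms @ 3 + 172.414ms (1/2)
6. 1206.897ms @ 7/2 + 172.414ms (1/2)
7. 1379.31ms @ 4 + 258.621ms (3/4)
8. 1637.931ms @ 19/4 + 86.207ms (1/4)
9. 1724.138ms @ 5 + 172.414ms (1/2)
10. 1896.552ms @ 11/2 + 172.414ms (1/2)

note 3 onset = 2b = 689.655ms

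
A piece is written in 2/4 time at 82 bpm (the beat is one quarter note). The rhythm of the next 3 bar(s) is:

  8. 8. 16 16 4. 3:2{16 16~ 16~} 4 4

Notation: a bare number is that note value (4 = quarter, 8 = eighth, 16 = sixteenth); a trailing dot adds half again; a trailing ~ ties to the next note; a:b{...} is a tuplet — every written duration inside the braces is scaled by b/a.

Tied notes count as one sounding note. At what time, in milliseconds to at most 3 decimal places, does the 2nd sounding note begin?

1. 0.0ms @ 0 + 548.78ms (3/4)
2. 548.78ms @ 3/4 + 548.78ms (3/4)
3. 1097.561ms @ 3/2 + 182.927ms (1/4)
4. 1280.488ms @ 7/4 + 182.927ms (1/4)
5. 1463.415ms @ 2 + 1097.561ms (3/2)
6. 2560.976ms @ 7/2 + 121.951ms (1/6)
7. 2682.927ms @ 11/3 + 975.61ms (4/3)
8. 3658.537ms @ 5 + 731.707ms (1)

note 2 onset = 3/4b = 548.78ms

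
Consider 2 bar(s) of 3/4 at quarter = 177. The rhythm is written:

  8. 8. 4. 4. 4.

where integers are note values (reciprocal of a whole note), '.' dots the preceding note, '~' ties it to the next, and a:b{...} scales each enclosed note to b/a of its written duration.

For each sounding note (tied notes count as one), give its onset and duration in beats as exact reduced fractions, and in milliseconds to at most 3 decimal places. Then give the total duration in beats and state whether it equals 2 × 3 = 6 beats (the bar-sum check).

1) 0.0ms=0b +254.237ms=3/4b
2) 254.237ms=3/4b +254.237ms=3/4b
3) 508.475ms=3/2b +508.475ms=3/2b
4) 1016.949ms=3b +508.475ms=3/2b
5) 1525.424ms=9/2b +508.475ms=3/2b
Σ=6b of 6 (177bpm 3/4) — PASS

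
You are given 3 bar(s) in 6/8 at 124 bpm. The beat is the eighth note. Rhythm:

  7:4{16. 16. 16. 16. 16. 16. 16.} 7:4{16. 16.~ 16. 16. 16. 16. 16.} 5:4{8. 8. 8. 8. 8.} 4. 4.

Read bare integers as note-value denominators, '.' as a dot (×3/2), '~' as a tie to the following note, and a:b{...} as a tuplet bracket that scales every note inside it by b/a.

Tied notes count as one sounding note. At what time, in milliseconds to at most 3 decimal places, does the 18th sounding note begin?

1. 0.0ms @ 0 + 207.373ms (3/7)
2. 207.373ms @ 3/7 + 207.373ms (3/7)
3. 414.747ms @ 6/7 + 207.373ms (3/7)
4. 622.12ms @ 9/7 + 207.373ms (3/7)
5. 829.493ms @ 12/7 + 207.373ms (3/7)
6. 1036.866ms @ 15/7 + 207.373ms (3/7)
7. 1244.24ms @ 18/7 + 207.373ms (3/7)
8. 1451.613ms @ 3 + 207.373ms (3/7)
9. 1658.986ms @ 24/7 + 414.747ms (6/7)
10. 2073.733ms @ 30/7 + 207.373ms (3/7)
11. 2281.106ms @ 33/7 + 207.373ms (3/7)
12. 2488.479ms @ 36/7 + 207.373ms (3/7)
13. 2695.853ms @ 39/7 + 207.373ms (3/7)
14. 2903.226ms @ 6 + 580.645ms (6/5)
15. 3483.871ms @ 36/5 + 580.645ms (6/5)
16. 4064.516ms @ 42/5 + 580.645ms (6/5)
17. 4645.161ms @ 48/5 + 580.645ms (6/5)
18. 5225.806ms @ 54/5 + 580.645ms (6/5)
19. 5806.452ms @ 12 + 1451.613ms (3)
20. 7258.065ms @ 15 + 1451.613ms (3)

note 18 onset = 54/5b = 5225.806ms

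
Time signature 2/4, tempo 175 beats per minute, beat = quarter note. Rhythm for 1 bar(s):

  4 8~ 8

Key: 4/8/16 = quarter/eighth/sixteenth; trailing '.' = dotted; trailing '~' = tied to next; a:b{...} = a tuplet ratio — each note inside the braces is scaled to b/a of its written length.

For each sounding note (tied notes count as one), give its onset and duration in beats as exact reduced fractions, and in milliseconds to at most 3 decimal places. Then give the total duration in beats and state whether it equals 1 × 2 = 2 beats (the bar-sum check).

1) 0.0ms=0b +342.857ms=1b
2) 342.857ms=1b +342.857ms=1b
Σ=2b of 2 (175bpm 2/4) — PASS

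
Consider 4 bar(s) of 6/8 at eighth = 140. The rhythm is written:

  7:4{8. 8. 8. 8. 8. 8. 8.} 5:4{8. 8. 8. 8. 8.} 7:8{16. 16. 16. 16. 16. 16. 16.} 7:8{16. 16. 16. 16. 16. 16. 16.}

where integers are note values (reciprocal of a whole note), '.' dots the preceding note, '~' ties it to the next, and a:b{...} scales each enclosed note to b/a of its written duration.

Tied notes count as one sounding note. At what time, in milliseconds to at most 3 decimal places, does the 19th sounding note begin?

note 19 onset = 120/7b = 7346.939ms

1. 0.0ms @ 0 + 367.347ms (6/7)
2. 367.347ms @ 6/7 + 367.347ms (6/7)
3. 734.694ms @ 12/7 + 367.347ms (6/7)
4. 1102.041ms @ 18/7 + 367.347ms (6/7)
5. 1469.388ms @ 24/7 + 367.347ms (6/7)
6. 1836.735ms @ 30/7 + 367.347ms (6/7)
7. 2204.082ms @ 36/7 + 367.347ms (6/7)
8. 2571.429ms @ 6 + 514.286ms (6/5)
9. 3085.714ms @ 36/5 + 514.286ms (6/5)
10. 3600.0ms @ 42/5 + 514.286ms (6/5)
11. 4114.286ms @ 48/5 + 514.286ms (6/5)
12. 4628.571ms @ 54/5 + 514.286ms (6/5)
13. 5142.857ms @ 12 + 367.347ms (6/7)
14. 5510.204ms @ 90/7 + 367.347ms (6/7)
15. 5877.551ms @ 96/7 + 367.347ms (6/7)
16. 6244.898ms @ 102/7 + 367.347ms (6/7)
17. 6612.245ms @ 108/7 + 367.347ms (6/7)
18. 6979.592ms @ 114/7 + 367.347ms (6/7)
19. 7346.939ms @ 120/7 + 367.347ms (6/7)
20. 7714.286ms @ 18 + 367.347ms (6/7)
21. 8081.633ms @ 132/7 + 367.347ms (6/7)
22. 8448.98ms @ 138/7 + 367.347ms (6/7)
23. 8816.327ms @ 144/7 + 367.347ms (6/7)
24. 9183.673ms @ 150/7 + 367.347ms (6/7)
25. 9551.02ms @ 156/7 + 367.347ms (6/7)
26. 9918.367ms @ 162/7 + 367.347ms (6/7)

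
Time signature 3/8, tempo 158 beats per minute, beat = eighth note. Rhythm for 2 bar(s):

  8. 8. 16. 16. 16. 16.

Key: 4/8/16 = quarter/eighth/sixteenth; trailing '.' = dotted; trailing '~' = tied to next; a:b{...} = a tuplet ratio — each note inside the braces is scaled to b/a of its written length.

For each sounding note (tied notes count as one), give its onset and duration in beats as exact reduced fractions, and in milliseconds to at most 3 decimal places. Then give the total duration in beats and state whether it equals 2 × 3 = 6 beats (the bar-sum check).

1) 0.0ms=0b +569.62ms=3/2b
2) 569.62ms=3/2b +569.62ms=3/2b
3) 1139.241ms=3b +284.81ms=3/4b
4) 1424.051ms=15/4b +284.81ms=3/4b
5) 1708.861ms=9/2b +284.81ms=3/4b
6) 1993.671ms=21/4b +284.81ms=3/4b
Σ=6b of 6 (158bpm 3/8) — PASS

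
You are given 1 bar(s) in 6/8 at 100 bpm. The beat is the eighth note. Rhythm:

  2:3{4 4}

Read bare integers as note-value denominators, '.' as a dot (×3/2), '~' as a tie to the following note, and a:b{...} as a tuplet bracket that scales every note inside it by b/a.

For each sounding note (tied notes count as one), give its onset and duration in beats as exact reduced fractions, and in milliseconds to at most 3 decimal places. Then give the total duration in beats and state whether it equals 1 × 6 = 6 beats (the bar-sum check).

1) 0.0ms=0b +1800.0ms=3b
2) 1800.0ms=3b +1800.0ms=3b
Σ=6b of 6 (100bpm 6/8) — PASS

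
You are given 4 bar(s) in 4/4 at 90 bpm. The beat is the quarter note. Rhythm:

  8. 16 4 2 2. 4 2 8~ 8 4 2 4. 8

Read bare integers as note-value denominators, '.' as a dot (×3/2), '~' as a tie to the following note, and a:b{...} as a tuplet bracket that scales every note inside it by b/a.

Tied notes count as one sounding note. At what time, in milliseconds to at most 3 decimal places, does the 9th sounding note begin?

1. 0.0ms @ 0 + 500.0ms (3/4)
2. 500.0ms @ 3/4 + 166.667ms (1/4)
3. 666.667ms @ 1 + 666.667ms (1)
4. 1333.333ms @ 2 + 1333.333ms (2)
5. 2666.667ms @ 4 + 2000.0ms (3)
6. 4666.667ms @ 7 + 666.667ms (1)
7. 5333.333ms @ 8 + 1333.333ms (2)
8. 6666.667ms @ 10 + 666.667ms (1)
9. 7333.333ms @ 11 + 666.667ms (1)
10. 8000.0ms @ 12 + 1333.333ms (2)
11. 9333.333ms @ 14 + 1000.0ms (3/2)
12. 10333.333ms @ 31/2 + 333.333ms (1/2)

note 9 onset = 11b = 7333.333ms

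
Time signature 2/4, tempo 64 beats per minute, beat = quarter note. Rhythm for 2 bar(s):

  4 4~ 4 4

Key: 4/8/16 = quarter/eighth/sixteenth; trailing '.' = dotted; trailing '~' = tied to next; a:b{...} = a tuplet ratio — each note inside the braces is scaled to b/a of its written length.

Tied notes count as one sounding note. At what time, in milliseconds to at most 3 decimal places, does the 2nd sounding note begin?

note 2 onset = 1b = 937.5ms

1. 0.0ms @ 0 + 937.5ms (1)
2. 937.5ms @ 1 + 1875.0ms (2)
3. 2812.5ms @ 3 + 937.5ms (1)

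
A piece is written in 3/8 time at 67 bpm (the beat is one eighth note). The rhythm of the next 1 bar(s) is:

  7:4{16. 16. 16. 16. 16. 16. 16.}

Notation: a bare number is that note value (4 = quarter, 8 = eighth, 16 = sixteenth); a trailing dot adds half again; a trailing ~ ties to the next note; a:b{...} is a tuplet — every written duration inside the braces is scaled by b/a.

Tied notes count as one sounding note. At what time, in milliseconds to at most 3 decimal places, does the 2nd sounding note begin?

note 2 onset = 3/7b = 383.795ms

1. 0.0ms @ 0 + 383.795ms (3/7)
2. 383.795ms @ 3/7 + 383.795ms (3/7)
3. 767.591ms @ 6/7 + 383.795ms (3/7)
4. 1151.386ms @ 9/7 + 383.795ms (3/7)
5. 1535.181ms @ 12/7 + 383.795ms (3/7)
6. 1918.977ms @ 15/7 + 383.795ms (3/7)
7. 2302.772ms @ 18/7 + 383.795ms (3/7)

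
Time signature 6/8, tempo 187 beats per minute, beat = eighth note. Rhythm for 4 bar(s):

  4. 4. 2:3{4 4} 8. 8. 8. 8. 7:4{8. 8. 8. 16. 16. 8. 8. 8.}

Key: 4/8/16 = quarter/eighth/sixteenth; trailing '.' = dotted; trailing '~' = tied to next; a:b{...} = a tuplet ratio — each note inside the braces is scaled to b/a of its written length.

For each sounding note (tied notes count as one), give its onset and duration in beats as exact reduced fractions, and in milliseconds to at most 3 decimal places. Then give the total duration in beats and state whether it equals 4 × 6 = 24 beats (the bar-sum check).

1) 0.0ms=0b +962.567ms=3b
2) 962.567ms=3b +962.567ms=3b
3) 1925.134ms=6b +962.567ms=3b
4) 2887.701ms=9b +962.567ms=3b
5) 3850.267ms=12b +481.283ms=3/2b
6) 4331.551ms=27/2b +481.283ms=3/2b
7) 4812.834ms=15b +481.283ms=3/2b
8) 5294.118ms=33/2b +481.283ms=3/2b
9) 5775.401ms=18b +275.019ms=6/7b
10) 6050.42ms=132/7b +275.019ms=6/7b
11) 6325.439ms=138/7b +275.019ms=6/7b
12) 6600.458ms=144/7b +137.51ms=3/7b
13) 6737.968ms=21b +137.51ms=3/7b
14) 6875.477ms=150/7b +275.019ms=6/7b
15) 7150.497ms=156/7b +275.019ms=6/7b
16) 7425.516ms=162/7b +275.019ms=6/7b
Σ=24b of 24 (187bpm 6/8) — PASS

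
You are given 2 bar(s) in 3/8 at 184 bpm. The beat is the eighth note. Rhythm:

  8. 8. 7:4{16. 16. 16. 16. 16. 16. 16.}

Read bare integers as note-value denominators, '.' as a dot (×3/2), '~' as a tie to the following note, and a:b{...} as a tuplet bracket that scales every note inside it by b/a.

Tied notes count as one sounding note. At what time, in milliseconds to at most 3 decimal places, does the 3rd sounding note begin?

1. 0.0ms @ 0 + 489.13ms (3/2)
2. 489.13ms @ 3/2 + 489.13ms (3/2)
3. 978.261ms @ 3 + 139.752ms (3/7)
4. 1118.012ms @ 24/7 + 139.752ms (3/7)
5. 1257.764ms @ 27/7 + 139.752ms (3/7)
6. 1397.516ms @ 30/7 + 139.752ms (3/7)
7. 1537.267ms @ 33/7 + 139.752ms (3/7)
8. 1677.019ms @ 36/7 + 139.752ms (3/7)
9. 1816.77ms @ 39/7 + 139.752ms (3/7)

note 3 onset = 3b = 978.261ms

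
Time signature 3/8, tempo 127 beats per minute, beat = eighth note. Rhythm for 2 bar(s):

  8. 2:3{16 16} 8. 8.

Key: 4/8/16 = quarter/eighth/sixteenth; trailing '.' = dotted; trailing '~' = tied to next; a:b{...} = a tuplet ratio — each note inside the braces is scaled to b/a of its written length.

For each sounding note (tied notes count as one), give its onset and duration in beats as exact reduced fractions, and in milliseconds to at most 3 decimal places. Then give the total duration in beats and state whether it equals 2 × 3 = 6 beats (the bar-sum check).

1) 0.0ms=0b +708.661ms=3/2b
2) 708.661ms=3/2b +354.331ms=3/4b
3) 1062.992ms=9/4b +354.331ms=3/4b
4) 1417.323ms=3b +708.661ms=3/2b
5) 2125.984ms=9/2b +708.661ms=3/2b
Σ=6b of 6 (127bpm 3/8) — PASS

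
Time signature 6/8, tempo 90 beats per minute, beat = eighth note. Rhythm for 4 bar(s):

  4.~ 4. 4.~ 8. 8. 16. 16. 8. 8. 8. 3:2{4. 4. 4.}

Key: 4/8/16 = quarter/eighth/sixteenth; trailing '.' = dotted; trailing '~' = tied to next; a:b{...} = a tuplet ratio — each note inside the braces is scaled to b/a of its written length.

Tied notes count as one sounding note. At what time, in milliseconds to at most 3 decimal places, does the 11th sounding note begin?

1. 0.0ms @ 0 + 4000.0ms (6)
2. 4000.0ms @ 6 + 3000.0ms (9/2)
3. 7000.0ms @ 21/2 + 1000.0ms (3/2)
4. 8000.0ms @ 12 + 500.0ms (3/4)
5. 8500.0ms @ 51/4 + 500.0ms (3/4)
6. 9000.0ms @ 27/2 + 1000.0ms (3/2)
7. 10000.0ms @ 15 + 1000.0ms (3/2)
8. 11000.0ms @ 33/2 + 1000.0ms (3/2)
9. 12000.0ms @ 18 + 1333.333ms (2)
10. 13333.333ms @ 20 + 1333.333ms (2)
11. 14666.667ms @ 22 + 1333.333ms (2)

note 11 onset = 22b = 14666.667ms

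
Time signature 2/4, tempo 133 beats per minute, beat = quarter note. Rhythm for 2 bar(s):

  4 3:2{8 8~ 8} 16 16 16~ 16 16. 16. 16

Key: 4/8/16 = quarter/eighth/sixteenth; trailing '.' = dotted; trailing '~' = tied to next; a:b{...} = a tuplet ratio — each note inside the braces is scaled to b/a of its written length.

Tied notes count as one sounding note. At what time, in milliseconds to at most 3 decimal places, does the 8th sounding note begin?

1. 0.0ms @ 0 + 451.128ms (1)
2. 451.128ms @ 1 + 150.376ms (1/3)
3. 601.504ms @ 4/3 + 300.752ms (2/3)
4. 902.256ms @ 2 + 112.782ms (1/4)
5. 1015.038ms @ 9/4 + 112.782ms (1/4)
6. 1127.82ms @ 5/2 + 225.564ms (1/2)
7. 1353.383ms @ 3 + 169.173ms (3/8)
8. 1522.556ms @ 27/8 + 169.173ms (3/8)
9. 1691.729ms @ 15/4 + 112.782ms (1/4)

note 8 onset = 27/8b = 1522.556ms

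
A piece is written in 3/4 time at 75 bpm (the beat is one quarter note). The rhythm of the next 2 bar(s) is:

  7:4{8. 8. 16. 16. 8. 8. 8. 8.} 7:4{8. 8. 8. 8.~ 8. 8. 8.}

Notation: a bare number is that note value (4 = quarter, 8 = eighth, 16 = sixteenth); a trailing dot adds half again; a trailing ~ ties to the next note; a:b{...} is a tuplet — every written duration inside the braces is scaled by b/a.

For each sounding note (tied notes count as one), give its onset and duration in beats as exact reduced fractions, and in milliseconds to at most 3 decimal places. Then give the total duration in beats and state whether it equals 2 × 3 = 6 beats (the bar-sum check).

1) 0.0ms=0b +342.857ms=3/7b
2) 342.857ms=3/7b +342.857ms=3/7b
3) 685.714ms=6/7b +171.429ms=3/14b
4) 857.143ms=15/14b +171.429ms=3/14b
5) 1028.571ms=9/7b +342.857ms=3/7b
6) 1371.429ms=12/7b +342.857ms=3/7b
7) 1714.286ms=15/7b +342.857ms=3/7b
8) 2057.143ms=18/7b +342.857ms=3/7b
9) 2400.0ms=3b +342.857ms=3/7b
10) 2742.857ms=24/7b +342.857ms=3/7b
11) 3085.714ms=27/7b +342.857ms=3/7b
12) 3428.571ms=30/7b +685.714ms=6/7b
13) 4114.286ms=36/7b +342.857ms=3/7b
14) 4457.143ms=39/7b +342.857ms=3/7b
Σ=6b of 6 (75bpm 3/4) — PASS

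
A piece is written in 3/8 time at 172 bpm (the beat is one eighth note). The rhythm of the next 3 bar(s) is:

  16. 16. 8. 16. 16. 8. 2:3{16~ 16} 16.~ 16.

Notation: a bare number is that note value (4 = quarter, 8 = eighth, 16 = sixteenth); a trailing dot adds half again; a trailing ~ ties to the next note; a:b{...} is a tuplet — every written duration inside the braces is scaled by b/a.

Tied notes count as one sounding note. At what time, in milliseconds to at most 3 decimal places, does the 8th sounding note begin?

note 8 onset = 15/2b = 2616.279ms

1. 0.0ms @ 0 + 261.628ms (3/4)
2. 261.628ms @ 3/4 + 261.628ms (3/4)
3. 523.256ms @ 3/2 + 523.256ms (3/2)
4. 1046.512ms @ 3 + 261.628ms (3/4)
5. 1308.14ms @ 15/4 + 261.628ms (3/4)
6. 1569.767ms @ 9/2 + 523.256ms (3/2)
7. 2093.023ms @ 6 + 523.256ms (3/2)
8. 2616.279ms @ 15/2 + 523.256ms (3/2)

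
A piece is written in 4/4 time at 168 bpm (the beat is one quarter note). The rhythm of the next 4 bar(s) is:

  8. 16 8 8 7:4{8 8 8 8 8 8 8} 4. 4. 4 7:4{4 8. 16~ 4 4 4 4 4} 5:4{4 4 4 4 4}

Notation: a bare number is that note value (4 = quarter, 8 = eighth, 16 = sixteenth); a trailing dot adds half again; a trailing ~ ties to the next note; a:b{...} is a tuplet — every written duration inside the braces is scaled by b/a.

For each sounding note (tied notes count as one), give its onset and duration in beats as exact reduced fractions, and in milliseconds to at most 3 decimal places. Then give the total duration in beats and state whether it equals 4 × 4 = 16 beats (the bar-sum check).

1) 0.0ms=0b +267.857ms=3/4b
2) 267.857ms=3/4b +89.286ms=1/4b
3) 357.143ms=1b +178.571ms=1/2b
4) 535.714ms=3/2b +178.571ms=1/2b
5) 714.286ms=2b +102.041ms=2/7b
6) 816.327ms=16/7b +102.041ms=2/7b
7) 918.367ms=18/7b +102.041ms=2/7b
8) 1020.408ms=20/7b +102.041ms=2/7b
9) 1122.449ms=22/7b +102.041ms=2/7b
10) 1224.49ms=24/7b +102.041ms=2/7b
11) 1326.531ms=26/7b +102.041ms=2/7b
12) 1428.571ms=4b +535.714ms=3/2b
13) 1964.286ms=11/2b +535.714ms=3/2b
14) 2500.0ms=7b +357.143ms=1b
15) 2857.143ms=8b +204.082ms=4/7b
16) 3061.224ms=60/7b +153.061ms=3/7b
17) 3214.286ms=9b +255.102ms=5/7b
18) 3469.388ms=68/7b +204.082ms=4/7b
19) 3673.469ms=72/7b +204.082ms=4/7b
20) 3877.551ms=76/7b +204.082ms=4/7b
21) 4081.633ms=80/7b +204.082ms=4/7b
22) 4285.714ms=12b +285.714ms=4/5b
23) 4571.429ms=64/5b +285.714ms=4/5b
24) 4857.143ms=68/5b +285.714ms=4/5b
25) 5142.857ms=72/5b +285.714ms=4/5b
26) 5428.571ms=76/5b +285.714ms=4/5b
Σ=16b of 16 (168bpm 4/4) — PASS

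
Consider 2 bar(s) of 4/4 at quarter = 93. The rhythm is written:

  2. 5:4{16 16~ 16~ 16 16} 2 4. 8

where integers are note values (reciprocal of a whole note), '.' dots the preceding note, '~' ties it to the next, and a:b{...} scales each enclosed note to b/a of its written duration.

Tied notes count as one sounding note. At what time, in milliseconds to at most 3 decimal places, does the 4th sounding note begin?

1. 0.0ms @ 0 + 1935.484ms (3)
2. 1935.484ms @ 3 + 129.032ms (1/5)
3. 2064.516ms @ 16/5 + 387.097ms (3/5)
4. 2451.613ms @ 19/5 + 129.032ms (1/5)
5. 2580.645ms @ 4 + 1290.323ms (2)
6. 3870.968ms @ 6 + 967.742ms (3/2)
7. 4838.71ms @ 15/2 + 322.581ms (1/2)

note 4 onset = 19/5b = 2451.613ms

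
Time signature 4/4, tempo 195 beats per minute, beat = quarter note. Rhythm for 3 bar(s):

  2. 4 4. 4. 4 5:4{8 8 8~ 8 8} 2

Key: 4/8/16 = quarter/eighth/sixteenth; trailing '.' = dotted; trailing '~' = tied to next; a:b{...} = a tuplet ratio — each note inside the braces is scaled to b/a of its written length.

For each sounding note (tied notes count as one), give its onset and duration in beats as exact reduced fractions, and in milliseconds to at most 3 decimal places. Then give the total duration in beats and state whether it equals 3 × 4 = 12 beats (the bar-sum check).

1) 0.0ms=0b +923.077ms=3b
2) 923.077ms=3b +307.692ms=1b
3) 1230.769ms=4b +461.538ms=3/2b
4) 1692.308ms=11/2b +461.538ms=3/2b
5) 2153.846ms=7b +307.692ms=1b
6) 2461.538ms=8b +123.077ms=2/5b
7) 2584.615ms=42/5b +123.077ms=2/5b
8) 2707.692ms=44/5b +246.154ms=4/5b
9) 2953.846ms=48/5b +123.077ms=2/5b
10) 3076.923ms=10b +615.385ms=2b
Σ=12b of 12 (195bpm 4/4) — PASS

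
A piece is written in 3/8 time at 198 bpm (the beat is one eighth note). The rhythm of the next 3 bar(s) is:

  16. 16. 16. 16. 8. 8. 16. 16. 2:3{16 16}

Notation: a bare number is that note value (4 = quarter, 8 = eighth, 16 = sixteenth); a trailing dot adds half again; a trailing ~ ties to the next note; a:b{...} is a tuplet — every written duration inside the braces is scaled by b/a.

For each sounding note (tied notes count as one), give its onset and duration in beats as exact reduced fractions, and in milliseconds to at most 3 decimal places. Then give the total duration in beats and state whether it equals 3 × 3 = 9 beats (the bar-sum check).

1) 0.0ms=0b +227.273ms=3/4b
2) 227.273ms=3/4b +227.273ms=3/4b
3) 454.545ms=3/2b +227.273ms=3/4b
4) 681.818ms=9/4b +227.273ms=3/4b
5) 909.091ms=3b +454.545ms=3/2b
6) 1363.636ms=9/2b +454.545ms=3/2b
7) 1818.182ms=6b +227.273ms=3/4b
8) 2045.455ms=27/4b +227.273ms=3/4b
9) 2272.727ms=15/2b +227.273ms=3/4b
10) 2500.0ms=33/4b +227.273ms=3/4b
Σ=9b of 9 (198bpm 3/8) — PASS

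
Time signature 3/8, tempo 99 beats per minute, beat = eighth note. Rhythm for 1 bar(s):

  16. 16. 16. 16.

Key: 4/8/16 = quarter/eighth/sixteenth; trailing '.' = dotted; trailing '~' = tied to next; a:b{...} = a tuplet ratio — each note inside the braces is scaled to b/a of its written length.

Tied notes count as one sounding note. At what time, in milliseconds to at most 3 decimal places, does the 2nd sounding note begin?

note 2 onset = 3/4b = 454.545ms

1. 0.0ms @ 0 + 454.545ms (3/4)
2. 454.545ms @ 3/4 + 454.545ms (3/4)
3. 909.091ms @ 3/2 + 454.545ms (3/4)
4. 1363.636ms @ 9/4 + 454.545ms (3/4)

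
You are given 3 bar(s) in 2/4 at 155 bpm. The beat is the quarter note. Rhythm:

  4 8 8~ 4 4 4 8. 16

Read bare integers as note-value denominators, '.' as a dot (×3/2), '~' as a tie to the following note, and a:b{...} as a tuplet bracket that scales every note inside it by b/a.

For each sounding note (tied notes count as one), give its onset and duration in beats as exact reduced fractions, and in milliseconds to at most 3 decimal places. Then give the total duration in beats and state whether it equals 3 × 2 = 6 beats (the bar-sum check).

1) 0.0ms=0b +387.097ms=1b
2) 387.097ms=1b +193.548ms=1/2b
3) 580.645ms=3/2b +580.645ms=3/2b
4) 1161.29ms=3b +387.097ms=1b
5) 1548.387ms=4b +387.097ms=1b
6) 1935.484ms=5b +290.323ms=3/4b
7) 2225.806ms=23/4b +96.774ms=1/4b
Σ=6b of 6 (155bpm 2/4) — PASS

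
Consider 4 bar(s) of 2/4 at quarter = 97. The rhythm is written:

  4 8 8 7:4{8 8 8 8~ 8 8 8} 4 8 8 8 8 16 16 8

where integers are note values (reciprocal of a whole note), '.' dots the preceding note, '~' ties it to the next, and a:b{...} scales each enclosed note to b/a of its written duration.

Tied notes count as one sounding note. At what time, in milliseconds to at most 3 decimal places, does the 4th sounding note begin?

1. 0.0ms @ 0 + 618.557ms (1)
2. 618.557ms @ 1 + 309.278ms (1/2)
3. 927.835ms @ 3/2 + 309.278ms (1/2)
4. 1237.113ms @ 2 + 176.73ms (2/7)
5. 1413.844ms @ 16/7 + 176.73ms (2/7)
6. 1590.574ms @ 18/7 + 176.73ms (2/7)
7. 1767.305ms @ 20/7 + 353.461ms (4/7)
8. 2120.766ms @ 24/7 + 176.73ms (2/7)
9. 2297.496ms @ 26/7 + 176.73ms (2/7)
10. 2474.227ms @ 4 + 618.557ms (1)
11. 3092.784ms @ 5 + 309.278ms (1/2)
12. 3402.062ms @ 11/2 + 309.278ms (1/2)
13. 3711.34ms @ 6 + 309.278ms (1/2)
14. 4020.619ms @ 13/2 + 309.278ms (1/2)
15. 4329.897ms @ 7 + 154.639ms (1/4)
16. 4484.536ms @ 29/4 + 154.639ms (1/4)
17. 4639.175ms @ 15/2 + 309.278ms (1/2)

note 4 onset = 2b = 1237.113ms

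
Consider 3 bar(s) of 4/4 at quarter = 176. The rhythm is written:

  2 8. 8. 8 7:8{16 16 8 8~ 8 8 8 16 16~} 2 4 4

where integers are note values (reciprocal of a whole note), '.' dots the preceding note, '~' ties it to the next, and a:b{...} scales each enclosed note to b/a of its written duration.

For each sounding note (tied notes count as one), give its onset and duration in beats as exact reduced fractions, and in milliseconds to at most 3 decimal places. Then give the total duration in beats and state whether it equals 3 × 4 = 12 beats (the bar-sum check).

1) 0.0ms=0b +681.818ms=2b
2) 681.818ms=2b +255.682ms=3/4b
3) 937.5ms=11/4b +255.682ms=3/4b
4) 1193.182ms=7/2b +170.455ms=1/2b
5) 1363.636ms=4b +97.403ms=2/7b
6) 1461.039ms=30/7b +97.403ms=2/7b
7) 1558.442ms=32/7b +194.805ms=4/7b
8) 1753.247ms=36/7b +389.61ms=8/7b
9) 2142.857ms=44/7b +194.805ms=4/7b
10) 2337.662ms=48/7b +194.805ms=4/7b
11) 2532.468ms=52/7b +97.403ms=2/7b
12) 2629.87ms=54/7b +779.221ms=16/7b
13) 3409.091ms=10b +340.909ms=1b
14) 3750.0ms=11b +340.909ms=1b
Σ=12b of 12 (176bpm 4/4) — PASS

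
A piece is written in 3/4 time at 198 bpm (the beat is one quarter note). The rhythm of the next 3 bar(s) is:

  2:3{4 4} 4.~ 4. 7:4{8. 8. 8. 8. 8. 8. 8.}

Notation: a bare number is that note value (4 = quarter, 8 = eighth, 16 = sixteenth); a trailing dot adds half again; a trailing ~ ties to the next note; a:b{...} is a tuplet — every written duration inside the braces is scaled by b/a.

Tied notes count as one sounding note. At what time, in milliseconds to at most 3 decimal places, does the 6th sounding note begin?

1. 0.0ms @ 0 + 454.545ms (3/2)
2. 454.545ms @ 3/2 + 454.545ms (3/2)
3. 909.091ms @ 3 + 909.091ms (3)
4. 1818.182ms @ 6 + 129.87ms (3/7)
5. 1948.052ms @ 45/7 + 129.87ms (3/7)
6. 2077.922ms @ 48/7 + 129.87ms (3/7)
7. 2207.792ms @ 51/7 + 129.87ms (3/7)
8. 2337.662ms @ 54/7 + 129.87ms (3/7)
9. 2467.532ms @ 57/7 + 129.87ms (3/7)
10. 2597.403ms @ 60/7 + 129.87ms (3/7)

note 6 onset = 48/7b = 2077.922ms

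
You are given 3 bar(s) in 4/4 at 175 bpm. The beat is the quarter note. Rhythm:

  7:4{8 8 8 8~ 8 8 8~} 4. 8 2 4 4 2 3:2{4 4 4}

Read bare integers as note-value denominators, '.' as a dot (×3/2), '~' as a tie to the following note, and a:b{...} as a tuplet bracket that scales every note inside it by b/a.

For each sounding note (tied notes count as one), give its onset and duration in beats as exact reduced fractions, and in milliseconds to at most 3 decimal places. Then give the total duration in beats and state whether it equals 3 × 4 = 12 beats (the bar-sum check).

1) 0.0ms=0b +97.959ms=2/7b
2) 97.959ms=2/7b +97.959ms=2/7b
3) 195.918ms=4/7b +97.959ms=2/7b
4) 293.878ms=6/7b +195.918ms=4/7b
5) 489.796ms=10/7b +97.959ms=2/7b
6) 587.755ms=12/7b +612.245ms=25/14b
7) 1200.0ms=7/2b +171.429ms=1/2b
8) 1371.429ms=4b +685.714ms=2b
9) 2057.143ms=6b +342.857ms=1b
10) 2400.0ms=7b +342.857ms=1b
11) 2742.857ms=8b +685.714ms=2b
12) 3428.571ms=10b +228.571ms=2/3b
13) 3657.143ms=32/3b +228.571ms=2/3b
14) 3885.714ms=34/3b +228.571ms=2/3b
Σ=12b of 12 (175bpm 4/4) — PASS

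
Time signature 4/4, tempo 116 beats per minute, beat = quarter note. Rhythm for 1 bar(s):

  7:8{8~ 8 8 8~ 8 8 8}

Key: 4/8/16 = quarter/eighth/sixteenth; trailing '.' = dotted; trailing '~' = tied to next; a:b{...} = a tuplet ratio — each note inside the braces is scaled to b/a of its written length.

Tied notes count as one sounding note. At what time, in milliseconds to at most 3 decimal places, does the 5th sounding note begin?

note 5 onset = 24/7b = 1773.399ms

1. 0.0ms @ 0 + 591.133ms (8/7)
2. 591.133ms @ 8/7 + 295.567ms (4/7)
3. 886.7ms @ 12/7 + 591.133ms (8/7)
4. 1477.833ms @ 20/7 + 295.567ms (4/7)
5. 1773.399ms @ 24/7 + 295.567ms (4/7)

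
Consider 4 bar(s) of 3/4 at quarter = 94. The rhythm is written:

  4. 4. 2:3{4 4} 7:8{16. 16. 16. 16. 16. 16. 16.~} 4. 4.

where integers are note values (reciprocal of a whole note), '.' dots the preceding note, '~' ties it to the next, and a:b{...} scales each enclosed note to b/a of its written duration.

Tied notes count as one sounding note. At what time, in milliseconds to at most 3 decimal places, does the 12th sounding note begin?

1. 0.0ms @ 0 + 957.447ms (3/2)
2. 957.447ms @ 3/2 + 957.447ms (3/2)
3. 1914.894ms @ 3 + 957.447ms (3/2)
4. 2872.34ms @ 9/2 + 957.447ms (3/2)
5. 3829.787ms @ 6 + 273.556ms (3/7)
6. 4103.343ms @ 45/7 + 273.556ms (3/7)
7. 4376.9ms @ 48/7 + 273.556ms (3/7)
8. 4650.456ms @ 51/7 + 273.556ms (3/7)
9. 4924.012ms @ 54/7 + 273.556ms (3/7)
10. 5197.568ms @ 57/7 + 273.556ms (3/7)
11. 5471.125ms @ 60/7 + 1231.003ms (27/14)
12. 6702.128ms @ 21/2 + 957.447ms (3/2)

note 12 onset = 21/2b = 6702.128ms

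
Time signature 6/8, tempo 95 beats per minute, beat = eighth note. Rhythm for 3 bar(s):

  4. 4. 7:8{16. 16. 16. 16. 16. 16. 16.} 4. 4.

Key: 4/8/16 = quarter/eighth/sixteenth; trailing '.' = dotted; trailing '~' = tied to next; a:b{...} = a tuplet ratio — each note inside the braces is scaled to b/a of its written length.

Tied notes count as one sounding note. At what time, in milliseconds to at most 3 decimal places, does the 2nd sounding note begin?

1. 0.0ms @ 0 + 1894.737ms (3)
2. 1894.737ms @ 3 + 1894.737ms (3)
3. 3789.474ms @ 6 + 541.353ms (6/7)
4. 4330.827ms @ 48/7 + 541.353ms (6/7)
5. 4872.18ms @ 54/7 + 541.353ms (6/7)
6. 5413.534ms @ 60/7 + 541.353ms (6/7)
7. 5954.887ms @ 66/7 + 541.353ms (6/7)
8. 6496.241ms @ 72/7 + 541.353ms (6/7)
9. 7037.594ms @ 78/7 + 541.353ms (6/7)
10. 7578.947ms @ 12 + 1894.737ms (3)
11. 9473.684ms @ 15 + 1894.737ms (3)

note 2 onset = 3b = 1894.737ms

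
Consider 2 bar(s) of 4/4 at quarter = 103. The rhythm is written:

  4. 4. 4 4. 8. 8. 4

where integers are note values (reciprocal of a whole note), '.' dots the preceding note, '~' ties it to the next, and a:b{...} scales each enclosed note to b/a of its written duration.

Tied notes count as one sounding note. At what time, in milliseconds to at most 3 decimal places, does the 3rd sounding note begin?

1. 0.0ms @ 0 + 873.786ms (3/2)
2. 873.786ms @ 3/2 + 873.786ms (3/2)
3. 1747.573ms @ 3 + 582.524ms (1)
4. 2330.097ms @ 4 + 873.786ms (3/2)
5. 3203.883ms @ 11/2 + 436.893ms (3/4)
6. 3640.777ms @ 25/4 + 436.893ms (3/4)
7. 4077.67ms @ 7 + 582.524ms (1)

note 3 onset = 3b = 1747.573ms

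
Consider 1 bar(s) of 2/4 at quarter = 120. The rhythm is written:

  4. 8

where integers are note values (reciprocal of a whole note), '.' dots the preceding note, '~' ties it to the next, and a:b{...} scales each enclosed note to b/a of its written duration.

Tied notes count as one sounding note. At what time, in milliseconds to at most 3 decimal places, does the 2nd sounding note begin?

note 2 onset = 3/2b = 750.0ms

1. 0.0ms @ 0 + 750.0ms (3/2)
2. 750.0ms @ 3/2 + 250.0ms (1/2)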